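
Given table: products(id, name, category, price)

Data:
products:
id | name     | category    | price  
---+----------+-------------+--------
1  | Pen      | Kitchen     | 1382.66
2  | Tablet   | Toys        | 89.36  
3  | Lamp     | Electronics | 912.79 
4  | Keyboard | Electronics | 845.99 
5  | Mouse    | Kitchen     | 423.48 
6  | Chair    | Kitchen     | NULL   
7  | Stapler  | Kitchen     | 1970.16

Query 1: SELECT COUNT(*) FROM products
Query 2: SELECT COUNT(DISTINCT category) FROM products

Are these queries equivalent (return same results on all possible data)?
No, not equivalent

Query 1 returns: [(7,)]
Query 2 returns: [(3,)]

Reason: COUNT(*) counts rows, COUNT(DISTINCT category) counts unique categorys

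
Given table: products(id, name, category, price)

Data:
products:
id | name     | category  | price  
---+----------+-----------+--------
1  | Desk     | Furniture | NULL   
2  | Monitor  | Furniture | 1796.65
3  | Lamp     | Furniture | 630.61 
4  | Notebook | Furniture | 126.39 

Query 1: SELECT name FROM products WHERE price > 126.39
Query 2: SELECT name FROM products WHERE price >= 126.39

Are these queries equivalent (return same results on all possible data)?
No, not equivalent

Query 1 returns: [('Monitor',), ('Lamp',)]
Query 2 returns: [('Monitor',), ('Lamp',), ('Notebook',)]

Reason: > vs >= gives different results when price = 126.39 exists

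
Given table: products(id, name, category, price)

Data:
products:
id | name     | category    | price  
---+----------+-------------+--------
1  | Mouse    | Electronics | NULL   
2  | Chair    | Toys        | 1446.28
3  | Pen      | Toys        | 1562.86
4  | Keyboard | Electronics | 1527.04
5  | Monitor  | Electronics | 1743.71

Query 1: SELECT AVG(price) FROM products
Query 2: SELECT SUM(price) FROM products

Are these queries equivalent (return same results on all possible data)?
No, not equivalent

Query 1 returns: [(1569.9724999999999,)]
Query 2 returns: [(6279.889999999999,)]

Reason: AVG vs SUM give different aggregate values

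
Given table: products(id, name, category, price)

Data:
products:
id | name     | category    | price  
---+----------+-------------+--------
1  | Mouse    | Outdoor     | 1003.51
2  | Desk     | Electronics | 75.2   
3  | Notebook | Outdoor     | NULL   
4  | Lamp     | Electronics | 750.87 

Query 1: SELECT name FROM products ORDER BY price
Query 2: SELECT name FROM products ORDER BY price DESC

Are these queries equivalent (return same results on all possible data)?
No, not equivalent

Query 1 returns: [('Notebook',), ('Desk',), ('Lamp',), ('Mouse',)]
Query 2 returns: [('Mouse',), ('Lamp',), ('Desk',), ('Notebook',)]

Reason: ASC vs DESC gives opposite ordering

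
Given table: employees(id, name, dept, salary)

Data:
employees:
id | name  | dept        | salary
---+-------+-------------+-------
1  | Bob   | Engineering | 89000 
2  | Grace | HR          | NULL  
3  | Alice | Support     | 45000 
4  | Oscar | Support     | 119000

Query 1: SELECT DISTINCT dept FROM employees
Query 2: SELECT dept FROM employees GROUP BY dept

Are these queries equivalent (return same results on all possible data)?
Yes, equivalent

Both queries return: [('Engineering',), ('HR',), ('Support',)]

Reason: Both get unique depts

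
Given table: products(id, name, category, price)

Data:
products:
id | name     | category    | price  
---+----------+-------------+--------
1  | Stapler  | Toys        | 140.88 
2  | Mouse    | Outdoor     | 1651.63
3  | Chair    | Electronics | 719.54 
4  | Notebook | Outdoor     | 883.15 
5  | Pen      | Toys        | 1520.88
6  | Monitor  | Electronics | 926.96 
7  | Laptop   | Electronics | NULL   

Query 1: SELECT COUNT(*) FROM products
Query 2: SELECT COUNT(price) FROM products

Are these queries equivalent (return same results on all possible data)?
No, not equivalent

Query 1 returns: [(7,)]
Query 2 returns: [(6,)]

Reason: COUNT(*) includes NULLs, COUNT(column) excludes them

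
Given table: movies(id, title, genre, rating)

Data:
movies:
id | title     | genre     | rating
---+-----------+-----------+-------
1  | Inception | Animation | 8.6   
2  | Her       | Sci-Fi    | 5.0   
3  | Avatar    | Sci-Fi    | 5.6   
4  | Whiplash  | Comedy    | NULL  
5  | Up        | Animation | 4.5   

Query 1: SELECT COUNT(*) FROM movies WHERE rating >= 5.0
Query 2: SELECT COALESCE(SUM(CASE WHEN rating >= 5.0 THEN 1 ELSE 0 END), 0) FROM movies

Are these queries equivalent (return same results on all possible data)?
Yes, equivalent

Both queries return: [(3,)]

Reason: COUNT with WHERE vs conditional SUM (COALESCE handles empty-table NULL)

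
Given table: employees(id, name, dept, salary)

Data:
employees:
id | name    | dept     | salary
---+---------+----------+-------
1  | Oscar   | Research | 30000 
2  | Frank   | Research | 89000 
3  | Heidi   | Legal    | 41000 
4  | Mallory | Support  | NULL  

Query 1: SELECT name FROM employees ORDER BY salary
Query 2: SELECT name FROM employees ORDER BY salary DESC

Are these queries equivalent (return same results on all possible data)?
No, not equivalent

Query 1 returns: [('Mallory',), ('Oscar',), ('Heidi',), ('Frank',)]
Query 2 returns: [('Frank',), ('Heidi',), ('Oscar',), ('Mallory',)]

Reason: ASC vs DESC gives opposite ordering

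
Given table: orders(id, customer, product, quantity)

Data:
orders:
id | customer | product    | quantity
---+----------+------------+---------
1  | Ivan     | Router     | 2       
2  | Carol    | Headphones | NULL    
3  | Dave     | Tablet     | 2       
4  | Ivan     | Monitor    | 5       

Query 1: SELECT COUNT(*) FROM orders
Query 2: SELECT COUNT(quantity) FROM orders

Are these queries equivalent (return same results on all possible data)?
No, not equivalent

Query 1 returns: [(4,)]
Query 2 returns: [(3,)]

Reason: COUNT(*) includes NULLs, COUNT(column) excludes them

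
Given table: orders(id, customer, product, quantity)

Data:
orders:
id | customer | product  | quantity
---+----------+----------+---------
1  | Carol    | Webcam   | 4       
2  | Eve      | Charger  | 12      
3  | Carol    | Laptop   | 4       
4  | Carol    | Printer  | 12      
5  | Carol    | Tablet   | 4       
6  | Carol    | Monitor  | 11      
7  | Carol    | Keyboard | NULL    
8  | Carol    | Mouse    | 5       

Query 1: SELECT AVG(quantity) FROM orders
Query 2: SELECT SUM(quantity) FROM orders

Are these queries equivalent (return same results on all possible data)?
No, not equivalent

Query 1 returns: [(7.428571428571429,)]
Query 2 returns: [(52,)]

Reason: AVG vs SUM give different aggregate values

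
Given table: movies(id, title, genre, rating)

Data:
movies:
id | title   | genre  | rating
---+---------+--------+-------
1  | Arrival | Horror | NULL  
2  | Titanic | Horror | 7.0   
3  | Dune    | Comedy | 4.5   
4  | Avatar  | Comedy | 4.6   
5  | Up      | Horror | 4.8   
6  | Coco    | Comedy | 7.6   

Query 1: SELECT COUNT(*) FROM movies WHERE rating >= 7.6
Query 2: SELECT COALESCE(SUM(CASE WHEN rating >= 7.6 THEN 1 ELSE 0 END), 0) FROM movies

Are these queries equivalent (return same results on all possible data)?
Yes, equivalent

Both queries return: [(1,)]

Reason: COUNT with WHERE vs conditional SUM (COALESCE handles empty-table NULL)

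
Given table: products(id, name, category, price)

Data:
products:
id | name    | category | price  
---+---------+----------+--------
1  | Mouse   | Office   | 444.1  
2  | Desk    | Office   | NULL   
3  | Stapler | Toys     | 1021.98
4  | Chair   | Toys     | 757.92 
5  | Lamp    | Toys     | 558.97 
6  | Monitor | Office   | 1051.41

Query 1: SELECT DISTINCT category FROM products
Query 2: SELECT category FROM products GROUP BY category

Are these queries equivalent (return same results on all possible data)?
Yes, equivalent

Both queries return: [('Office',), ('Toys',)]

Reason: Both get unique categorys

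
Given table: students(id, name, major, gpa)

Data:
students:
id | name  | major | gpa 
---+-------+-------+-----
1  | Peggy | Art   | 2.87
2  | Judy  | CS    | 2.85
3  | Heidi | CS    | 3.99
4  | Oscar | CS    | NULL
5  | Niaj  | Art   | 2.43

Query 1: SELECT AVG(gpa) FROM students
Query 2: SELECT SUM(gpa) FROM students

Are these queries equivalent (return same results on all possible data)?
No, not equivalent

Query 1 returns: [(3.035,)]
Query 2 returns: [(12.14,)]

Reason: AVG vs SUM give different aggregate values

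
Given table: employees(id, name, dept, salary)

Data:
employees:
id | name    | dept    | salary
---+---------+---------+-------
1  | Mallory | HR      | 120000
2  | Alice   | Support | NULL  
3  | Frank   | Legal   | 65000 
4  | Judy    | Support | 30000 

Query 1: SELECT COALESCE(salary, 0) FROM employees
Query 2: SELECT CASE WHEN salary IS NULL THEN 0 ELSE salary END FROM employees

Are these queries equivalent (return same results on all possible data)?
Yes, equivalent

Both queries return: [(0,), (30000,), (65000,), (120000,)]

Reason: COALESCE vs CASE for NULL handling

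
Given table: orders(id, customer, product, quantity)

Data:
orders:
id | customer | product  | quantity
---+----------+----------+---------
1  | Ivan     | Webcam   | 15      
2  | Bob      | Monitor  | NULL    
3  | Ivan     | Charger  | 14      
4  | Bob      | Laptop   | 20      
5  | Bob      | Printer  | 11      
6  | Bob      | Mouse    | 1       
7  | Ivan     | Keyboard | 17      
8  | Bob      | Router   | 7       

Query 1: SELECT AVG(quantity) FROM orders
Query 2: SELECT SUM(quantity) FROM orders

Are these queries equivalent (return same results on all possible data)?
No, not equivalent

Query 1 returns: [(12.142857142857142,)]
Query 2 returns: [(85,)]

Reason: AVG vs SUM give different aggregate values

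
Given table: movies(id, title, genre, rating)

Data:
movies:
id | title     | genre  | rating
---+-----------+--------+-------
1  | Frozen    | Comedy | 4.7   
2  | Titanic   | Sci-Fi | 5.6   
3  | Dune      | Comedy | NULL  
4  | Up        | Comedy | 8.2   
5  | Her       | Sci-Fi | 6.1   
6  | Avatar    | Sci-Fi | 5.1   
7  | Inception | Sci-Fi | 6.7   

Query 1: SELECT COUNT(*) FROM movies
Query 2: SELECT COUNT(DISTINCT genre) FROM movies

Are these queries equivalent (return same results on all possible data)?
No, not equivalent

Query 1 returns: [(7,)]
Query 2 returns: [(2,)]

Reason: COUNT(*) counts rows, COUNT(DISTINCT genre) counts unique genres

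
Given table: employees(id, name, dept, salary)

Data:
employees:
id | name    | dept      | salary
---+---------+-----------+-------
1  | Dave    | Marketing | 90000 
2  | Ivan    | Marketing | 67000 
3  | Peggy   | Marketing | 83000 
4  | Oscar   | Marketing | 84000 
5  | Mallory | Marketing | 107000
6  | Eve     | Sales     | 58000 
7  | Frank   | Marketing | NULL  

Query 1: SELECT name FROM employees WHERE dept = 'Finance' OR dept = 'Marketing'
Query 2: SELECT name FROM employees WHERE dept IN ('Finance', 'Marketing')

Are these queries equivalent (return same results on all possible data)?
Yes, equivalent

Both queries return: [('Dave',), ('Frank',), ('Ivan',), ('Mallory',), ('Oscar',), ('Peggy',)]

Reason: OR vs IN are equivalent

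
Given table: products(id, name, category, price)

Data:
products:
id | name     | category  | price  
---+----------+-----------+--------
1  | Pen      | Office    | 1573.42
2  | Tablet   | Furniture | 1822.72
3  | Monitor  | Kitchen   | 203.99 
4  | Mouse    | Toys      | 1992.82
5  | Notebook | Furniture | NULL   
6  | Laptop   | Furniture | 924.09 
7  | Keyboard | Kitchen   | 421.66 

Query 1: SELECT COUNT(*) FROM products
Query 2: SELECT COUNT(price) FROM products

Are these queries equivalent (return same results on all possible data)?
No, not equivalent

Query 1 returns: [(7,)]
Query 2 returns: [(6,)]

Reason: COUNT(*) includes NULLs, COUNT(column) excludes them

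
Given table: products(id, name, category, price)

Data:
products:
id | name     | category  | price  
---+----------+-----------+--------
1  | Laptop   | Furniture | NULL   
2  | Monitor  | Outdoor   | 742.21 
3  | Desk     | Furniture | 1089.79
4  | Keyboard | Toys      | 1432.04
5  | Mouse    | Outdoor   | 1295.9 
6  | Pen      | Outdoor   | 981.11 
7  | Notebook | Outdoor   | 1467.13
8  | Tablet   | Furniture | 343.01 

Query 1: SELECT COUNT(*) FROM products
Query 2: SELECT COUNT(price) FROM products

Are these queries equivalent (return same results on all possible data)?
No, not equivalent

Query 1 returns: [(8,)]
Query 2 returns: [(7,)]

Reason: COUNT(*) includes NULLs, COUNT(column) excludes them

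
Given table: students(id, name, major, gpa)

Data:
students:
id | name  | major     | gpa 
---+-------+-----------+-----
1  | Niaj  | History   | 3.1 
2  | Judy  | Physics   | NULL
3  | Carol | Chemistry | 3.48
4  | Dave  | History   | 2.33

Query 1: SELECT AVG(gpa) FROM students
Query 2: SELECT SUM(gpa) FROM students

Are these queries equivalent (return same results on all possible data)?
No, not equivalent

Query 1 returns: [(2.97,)]
Query 2 returns: [(8.91,)]

Reason: AVG vs SUM give different aggregate values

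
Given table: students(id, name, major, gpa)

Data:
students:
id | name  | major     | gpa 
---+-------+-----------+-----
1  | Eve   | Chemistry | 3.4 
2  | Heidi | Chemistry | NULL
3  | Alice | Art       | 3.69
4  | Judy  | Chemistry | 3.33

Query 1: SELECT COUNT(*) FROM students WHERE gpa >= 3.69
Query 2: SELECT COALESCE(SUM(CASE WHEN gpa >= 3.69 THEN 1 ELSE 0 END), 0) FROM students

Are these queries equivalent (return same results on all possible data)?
Yes, equivalent

Both queries return: [(1,)]

Reason: COUNT with WHERE vs conditional SUM (COALESCE handles empty-table NULL)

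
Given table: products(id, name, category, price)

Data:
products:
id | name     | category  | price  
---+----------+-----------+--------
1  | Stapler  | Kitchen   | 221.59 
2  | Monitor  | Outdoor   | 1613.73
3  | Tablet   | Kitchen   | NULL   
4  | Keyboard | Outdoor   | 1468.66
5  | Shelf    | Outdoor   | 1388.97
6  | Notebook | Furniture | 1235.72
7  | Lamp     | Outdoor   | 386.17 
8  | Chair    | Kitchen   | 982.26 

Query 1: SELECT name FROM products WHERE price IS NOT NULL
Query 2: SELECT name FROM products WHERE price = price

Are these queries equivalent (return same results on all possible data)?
Yes, equivalent

Both queries return: [('Chair',), ('Keyboard',), ('Lamp',), ('Monitor',), ('Notebook',), ('Shelf',), ('Stapler',)]

Reason: IS NOT NULL vs self-equality (both exclude NULLs)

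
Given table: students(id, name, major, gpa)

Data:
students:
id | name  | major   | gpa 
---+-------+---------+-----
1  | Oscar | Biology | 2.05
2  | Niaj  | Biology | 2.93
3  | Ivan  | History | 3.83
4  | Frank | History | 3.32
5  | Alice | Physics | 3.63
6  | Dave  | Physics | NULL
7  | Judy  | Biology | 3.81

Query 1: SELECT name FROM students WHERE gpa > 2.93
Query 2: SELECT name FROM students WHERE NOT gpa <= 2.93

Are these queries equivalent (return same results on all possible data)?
Yes, equivalent

Both queries return: [('Alice',), ('Frank',), ('Ivan',), ('Judy',)]

Reason: Both filter gpa > 2.93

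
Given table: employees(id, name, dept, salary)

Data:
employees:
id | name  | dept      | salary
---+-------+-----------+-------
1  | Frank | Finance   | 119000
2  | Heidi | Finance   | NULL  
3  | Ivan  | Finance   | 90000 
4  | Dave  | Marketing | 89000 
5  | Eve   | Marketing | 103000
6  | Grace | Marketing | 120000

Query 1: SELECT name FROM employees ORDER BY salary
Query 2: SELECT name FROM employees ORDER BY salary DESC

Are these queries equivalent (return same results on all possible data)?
No, not equivalent

Query 1 returns: [('Heidi',), ('Dave',), ('Ivan',), ('Eve',), ('Frank',), ('Grace',)]
Query 2 returns: [('Grace',), ('Frank',), ('Eve',), ('Ivan',), ('Dave',), ('Heidi',)]

Reason: ASC vs DESC gives opposite ordering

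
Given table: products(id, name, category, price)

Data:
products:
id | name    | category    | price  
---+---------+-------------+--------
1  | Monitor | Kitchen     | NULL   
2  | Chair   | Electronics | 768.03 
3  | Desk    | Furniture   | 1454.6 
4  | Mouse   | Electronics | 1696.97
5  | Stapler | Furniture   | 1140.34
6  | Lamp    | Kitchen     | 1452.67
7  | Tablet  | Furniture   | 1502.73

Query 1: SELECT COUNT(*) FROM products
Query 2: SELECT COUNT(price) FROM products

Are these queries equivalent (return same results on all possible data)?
No, not equivalent

Query 1 returns: [(7,)]
Query 2 returns: [(6,)]

Reason: COUNT(*) includes NULLs, COUNT(column) excludes them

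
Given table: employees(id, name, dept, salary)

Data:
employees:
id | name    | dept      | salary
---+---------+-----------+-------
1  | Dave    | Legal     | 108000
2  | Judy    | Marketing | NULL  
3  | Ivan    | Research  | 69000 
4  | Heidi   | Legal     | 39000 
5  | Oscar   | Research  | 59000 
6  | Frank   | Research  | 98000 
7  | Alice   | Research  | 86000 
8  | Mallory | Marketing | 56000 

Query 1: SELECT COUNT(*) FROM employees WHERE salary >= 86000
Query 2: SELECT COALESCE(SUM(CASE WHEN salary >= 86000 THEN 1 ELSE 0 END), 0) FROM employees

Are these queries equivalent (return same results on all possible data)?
Yes, equivalent

Both queries return: [(3,)]

Reason: COUNT with WHERE vs conditional SUM (COALESCE handles empty-table NULL)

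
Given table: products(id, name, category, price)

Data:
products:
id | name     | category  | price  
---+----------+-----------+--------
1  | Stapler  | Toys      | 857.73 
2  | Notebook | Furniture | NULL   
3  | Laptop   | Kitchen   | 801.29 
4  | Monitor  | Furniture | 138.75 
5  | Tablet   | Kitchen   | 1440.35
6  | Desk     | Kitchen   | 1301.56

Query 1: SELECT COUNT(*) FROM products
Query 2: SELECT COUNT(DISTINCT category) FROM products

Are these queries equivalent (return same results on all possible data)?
No, not equivalent

Query 1 returns: [(6,)]
Query 2 returns: [(3,)]

Reason: COUNT(*) counts rows, COUNT(DISTINCT category) counts unique categorys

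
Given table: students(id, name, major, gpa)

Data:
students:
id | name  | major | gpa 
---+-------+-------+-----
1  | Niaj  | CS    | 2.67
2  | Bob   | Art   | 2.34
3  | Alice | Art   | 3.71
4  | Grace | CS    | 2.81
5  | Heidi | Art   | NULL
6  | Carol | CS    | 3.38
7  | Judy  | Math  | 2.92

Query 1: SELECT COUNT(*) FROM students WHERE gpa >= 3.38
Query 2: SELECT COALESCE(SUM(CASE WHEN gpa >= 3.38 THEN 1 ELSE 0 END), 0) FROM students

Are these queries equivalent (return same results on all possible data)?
Yes, equivalent

Both queries return: [(2,)]

Reason: COUNT with WHERE vs conditional SUM (COALESCE handles empty-table NULL)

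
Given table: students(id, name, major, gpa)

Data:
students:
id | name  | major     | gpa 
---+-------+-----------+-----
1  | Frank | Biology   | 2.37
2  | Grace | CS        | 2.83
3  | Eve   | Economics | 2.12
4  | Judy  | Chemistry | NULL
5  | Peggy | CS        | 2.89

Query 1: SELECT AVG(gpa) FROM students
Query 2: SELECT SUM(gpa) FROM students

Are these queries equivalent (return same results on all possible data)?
No, not equivalent

Query 1 returns: [(2.5525,)]
Query 2 returns: [(10.21,)]

Reason: AVG vs SUM give different aggregate values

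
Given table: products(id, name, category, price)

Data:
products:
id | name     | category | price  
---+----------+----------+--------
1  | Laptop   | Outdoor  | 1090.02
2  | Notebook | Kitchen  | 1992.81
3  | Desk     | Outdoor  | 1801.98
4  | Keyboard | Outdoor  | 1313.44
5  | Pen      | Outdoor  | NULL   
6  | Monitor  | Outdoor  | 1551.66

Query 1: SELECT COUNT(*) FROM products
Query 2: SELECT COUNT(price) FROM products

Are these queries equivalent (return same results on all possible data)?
No, not equivalent

Query 1 returns: [(6,)]
Query 2 returns: [(5,)]

Reason: COUNT(*) includes NULLs, COUNT(column) excludes them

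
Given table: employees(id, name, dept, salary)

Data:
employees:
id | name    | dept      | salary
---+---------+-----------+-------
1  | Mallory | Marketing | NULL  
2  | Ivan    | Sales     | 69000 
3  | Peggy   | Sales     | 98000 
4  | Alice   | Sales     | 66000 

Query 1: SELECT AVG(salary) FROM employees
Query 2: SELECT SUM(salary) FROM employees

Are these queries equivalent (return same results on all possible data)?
No, not equivalent

Query 1 returns: [(77666.66666666667,)]
Query 2 returns: [(233000,)]

Reason: AVG vs SUM give different aggregate values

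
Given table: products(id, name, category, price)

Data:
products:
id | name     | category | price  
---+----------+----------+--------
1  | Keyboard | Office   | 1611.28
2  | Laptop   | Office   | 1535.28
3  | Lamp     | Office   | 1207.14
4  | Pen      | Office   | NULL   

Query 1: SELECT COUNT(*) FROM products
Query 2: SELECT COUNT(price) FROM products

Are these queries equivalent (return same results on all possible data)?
No, not equivalent

Query 1 returns: [(4,)]
Query 2 returns: [(3,)]

Reason: COUNT(*) includes NULLs, COUNT(column) excludes them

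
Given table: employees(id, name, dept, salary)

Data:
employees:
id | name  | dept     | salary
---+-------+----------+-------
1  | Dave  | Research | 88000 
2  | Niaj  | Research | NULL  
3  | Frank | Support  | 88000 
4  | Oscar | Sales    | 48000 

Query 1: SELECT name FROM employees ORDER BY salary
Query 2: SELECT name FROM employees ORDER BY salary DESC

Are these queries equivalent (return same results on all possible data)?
No, not equivalent

Query 1 returns: [('Niaj',), ('Oscar',), ('Dave',), ('Frank',)]
Query 2 returns: [('Dave',), ('Frank',), ('Oscar',), ('Niaj',)]

Reason: ASC vs DESC gives opposite ordering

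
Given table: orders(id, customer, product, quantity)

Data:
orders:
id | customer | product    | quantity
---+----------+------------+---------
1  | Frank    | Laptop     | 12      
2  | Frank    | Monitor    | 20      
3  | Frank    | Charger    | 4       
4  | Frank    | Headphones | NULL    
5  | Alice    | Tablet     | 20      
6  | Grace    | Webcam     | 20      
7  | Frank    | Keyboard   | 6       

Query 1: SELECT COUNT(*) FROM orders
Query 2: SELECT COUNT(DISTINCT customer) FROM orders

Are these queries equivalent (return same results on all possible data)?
No, not equivalent

Query 1 returns: [(7,)]
Query 2 returns: [(3,)]

Reason: COUNT(*) counts rows, COUNT(DISTINCT customer) counts unique customers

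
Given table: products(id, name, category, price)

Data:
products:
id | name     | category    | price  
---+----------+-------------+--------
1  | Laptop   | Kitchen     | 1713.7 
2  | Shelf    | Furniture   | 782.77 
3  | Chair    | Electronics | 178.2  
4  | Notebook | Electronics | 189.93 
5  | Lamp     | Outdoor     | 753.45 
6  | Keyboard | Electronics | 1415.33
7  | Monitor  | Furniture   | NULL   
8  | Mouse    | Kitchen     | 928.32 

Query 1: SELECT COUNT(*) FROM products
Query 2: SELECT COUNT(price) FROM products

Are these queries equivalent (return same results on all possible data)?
No, not equivalent

Query 1 returns: [(8,)]
Query 2 returns: [(7,)]

Reason: COUNT(*) includes NULLs, COUNT(column) excludes them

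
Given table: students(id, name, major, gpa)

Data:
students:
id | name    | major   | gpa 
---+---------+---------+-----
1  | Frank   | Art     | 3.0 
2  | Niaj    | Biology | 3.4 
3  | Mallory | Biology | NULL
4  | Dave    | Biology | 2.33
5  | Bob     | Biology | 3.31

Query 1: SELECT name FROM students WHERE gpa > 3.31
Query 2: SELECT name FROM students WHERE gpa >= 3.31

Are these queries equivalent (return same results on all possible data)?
No, not equivalent

Query 1 returns: [('Niaj',)]
Query 2 returns: [('Niaj',), ('Bob',)]

Reason: > vs >= gives different results when gpa = 3.31 exists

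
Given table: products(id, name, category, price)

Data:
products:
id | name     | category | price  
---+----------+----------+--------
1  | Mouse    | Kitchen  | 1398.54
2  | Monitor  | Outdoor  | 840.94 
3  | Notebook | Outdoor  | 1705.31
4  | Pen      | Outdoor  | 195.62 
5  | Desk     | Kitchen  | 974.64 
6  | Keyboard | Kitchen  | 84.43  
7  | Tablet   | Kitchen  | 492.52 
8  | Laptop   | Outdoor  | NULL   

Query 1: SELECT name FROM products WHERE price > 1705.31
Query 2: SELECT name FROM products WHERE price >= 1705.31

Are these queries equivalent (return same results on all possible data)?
No, not equivalent

Query 1 returns: []
Query 2 returns: [('Notebook',)]

Reason: > vs >= gives different results when price = 1705.31 exists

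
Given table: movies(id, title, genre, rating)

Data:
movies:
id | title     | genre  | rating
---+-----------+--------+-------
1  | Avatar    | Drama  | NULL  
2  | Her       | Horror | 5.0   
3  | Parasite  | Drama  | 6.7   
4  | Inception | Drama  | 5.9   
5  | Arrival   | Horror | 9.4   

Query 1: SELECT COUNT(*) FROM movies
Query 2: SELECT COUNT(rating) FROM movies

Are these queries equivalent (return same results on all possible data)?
No, not equivalent

Query 1 returns: [(5,)]
Query 2 returns: [(4,)]

Reason: COUNT(*) includes NULLs, COUNT(column) excludes them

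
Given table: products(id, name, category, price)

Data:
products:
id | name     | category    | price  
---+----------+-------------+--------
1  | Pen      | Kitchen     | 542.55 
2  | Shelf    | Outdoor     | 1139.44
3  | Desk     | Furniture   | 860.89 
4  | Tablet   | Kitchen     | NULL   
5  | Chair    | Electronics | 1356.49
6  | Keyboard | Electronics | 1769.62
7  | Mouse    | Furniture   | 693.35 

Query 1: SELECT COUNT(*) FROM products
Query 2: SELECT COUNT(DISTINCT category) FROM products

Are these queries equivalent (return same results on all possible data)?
No, not equivalent

Query 1 returns: [(7,)]
Query 2 returns: [(4,)]

Reason: COUNT(*) counts rows, COUNT(DISTINCT category) counts unique categorys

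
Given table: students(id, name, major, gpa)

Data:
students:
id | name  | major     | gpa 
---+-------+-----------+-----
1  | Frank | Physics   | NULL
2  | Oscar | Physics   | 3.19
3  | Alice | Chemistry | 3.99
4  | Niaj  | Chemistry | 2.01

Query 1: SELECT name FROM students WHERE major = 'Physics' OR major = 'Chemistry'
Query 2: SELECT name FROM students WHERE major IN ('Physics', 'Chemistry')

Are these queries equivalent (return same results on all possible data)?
Yes, equivalent

Both queries return: [('Alice',), ('Frank',), ('Niaj',), ('Oscar',)]

Reason: OR vs IN are equivalent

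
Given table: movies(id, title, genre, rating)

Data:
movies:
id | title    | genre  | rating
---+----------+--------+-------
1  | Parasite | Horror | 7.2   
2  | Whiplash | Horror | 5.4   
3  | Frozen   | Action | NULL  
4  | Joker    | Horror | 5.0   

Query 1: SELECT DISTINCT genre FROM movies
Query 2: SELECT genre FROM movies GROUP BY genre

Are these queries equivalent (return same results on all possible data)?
Yes, equivalent

Both queries return: [('Action',), ('Horror',)]

Reason: Both get unique genres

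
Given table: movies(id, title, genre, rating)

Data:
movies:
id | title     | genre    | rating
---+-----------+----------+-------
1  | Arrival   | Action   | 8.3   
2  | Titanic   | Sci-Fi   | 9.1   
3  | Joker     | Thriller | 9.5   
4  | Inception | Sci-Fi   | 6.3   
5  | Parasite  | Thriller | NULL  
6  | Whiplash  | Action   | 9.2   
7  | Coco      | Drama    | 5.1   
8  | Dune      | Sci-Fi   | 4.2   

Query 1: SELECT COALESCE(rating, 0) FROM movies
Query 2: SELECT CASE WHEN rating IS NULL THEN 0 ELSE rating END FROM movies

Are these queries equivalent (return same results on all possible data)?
Yes, equivalent

Both queries return: [(0,), (4.2,), (5.1,), (6.3,), (8.3,), (9.1,), (9.2,), (9.5,)]

Reason: COALESCE vs CASE for NULL handling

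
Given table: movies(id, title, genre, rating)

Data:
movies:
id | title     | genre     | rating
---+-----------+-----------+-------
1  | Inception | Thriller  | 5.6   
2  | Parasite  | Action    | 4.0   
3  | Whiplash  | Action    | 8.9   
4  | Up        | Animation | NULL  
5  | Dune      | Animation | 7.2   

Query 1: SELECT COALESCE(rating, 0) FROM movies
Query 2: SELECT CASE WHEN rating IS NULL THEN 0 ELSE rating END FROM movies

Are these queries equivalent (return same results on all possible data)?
Yes, equivalent

Both queries return: [(0,), (4.0,), (5.6,), (7.2,), (8.9,)]

Reason: COALESCE vs CASE for NULL handling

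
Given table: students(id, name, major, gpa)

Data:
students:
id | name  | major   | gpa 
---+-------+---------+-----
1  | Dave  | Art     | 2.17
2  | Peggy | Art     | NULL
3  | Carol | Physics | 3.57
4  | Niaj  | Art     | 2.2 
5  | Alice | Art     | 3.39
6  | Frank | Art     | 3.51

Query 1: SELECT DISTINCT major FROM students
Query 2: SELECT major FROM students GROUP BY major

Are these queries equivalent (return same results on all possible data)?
Yes, equivalent

Both queries return: [('Art',), ('Physics',)]

Reason: Both get unique majors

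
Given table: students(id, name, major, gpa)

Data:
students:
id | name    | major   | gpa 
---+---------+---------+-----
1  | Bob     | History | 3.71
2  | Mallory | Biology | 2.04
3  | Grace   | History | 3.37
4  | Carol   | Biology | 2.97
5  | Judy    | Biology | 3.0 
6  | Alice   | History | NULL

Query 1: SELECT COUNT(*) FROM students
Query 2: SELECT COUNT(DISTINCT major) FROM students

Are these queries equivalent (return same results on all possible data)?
No, not equivalent

Query 1 returns: [(6,)]
Query 2 returns: [(2,)]

Reason: COUNT(*) counts rows, COUNT(DISTINCT major) counts unique majors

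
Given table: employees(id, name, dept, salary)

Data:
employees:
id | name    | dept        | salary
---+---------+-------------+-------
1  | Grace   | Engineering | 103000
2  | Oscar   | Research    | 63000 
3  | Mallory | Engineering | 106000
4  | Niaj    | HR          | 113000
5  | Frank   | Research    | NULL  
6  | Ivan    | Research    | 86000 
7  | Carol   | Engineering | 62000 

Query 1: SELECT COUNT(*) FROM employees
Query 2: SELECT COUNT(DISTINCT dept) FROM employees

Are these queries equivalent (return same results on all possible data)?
No, not equivalent

Query 1 returns: [(7,)]
Query 2 returns: [(3,)]

Reason: COUNT(*) counts rows, COUNT(DISTINCT dept) counts unique depts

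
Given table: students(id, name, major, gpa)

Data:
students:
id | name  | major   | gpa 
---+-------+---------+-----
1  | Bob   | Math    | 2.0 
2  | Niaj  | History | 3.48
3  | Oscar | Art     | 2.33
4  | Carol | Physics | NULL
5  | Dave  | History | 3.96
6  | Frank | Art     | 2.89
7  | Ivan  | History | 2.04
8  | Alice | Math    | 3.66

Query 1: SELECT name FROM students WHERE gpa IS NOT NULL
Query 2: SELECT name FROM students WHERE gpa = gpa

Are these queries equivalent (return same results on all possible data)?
Yes, equivalent

Both queries return: [('Alice',), ('Bob',), ('Dave',), ('Frank',), ('Ivan',), ('Niaj',), ('Oscar',)]

Reason: IS NOT NULL vs self-equality (both exclude NULLs)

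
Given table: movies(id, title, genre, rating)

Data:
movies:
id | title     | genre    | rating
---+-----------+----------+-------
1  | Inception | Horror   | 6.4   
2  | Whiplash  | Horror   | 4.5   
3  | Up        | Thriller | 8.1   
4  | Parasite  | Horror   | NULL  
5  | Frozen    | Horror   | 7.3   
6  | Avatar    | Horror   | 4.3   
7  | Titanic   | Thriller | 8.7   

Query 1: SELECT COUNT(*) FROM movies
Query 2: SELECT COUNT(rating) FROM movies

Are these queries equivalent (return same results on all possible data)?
No, not equivalent

Query 1 returns: [(7,)]
Query 2 returns: [(6,)]

Reason: COUNT(*) includes NULLs, COUNT(column) excludes them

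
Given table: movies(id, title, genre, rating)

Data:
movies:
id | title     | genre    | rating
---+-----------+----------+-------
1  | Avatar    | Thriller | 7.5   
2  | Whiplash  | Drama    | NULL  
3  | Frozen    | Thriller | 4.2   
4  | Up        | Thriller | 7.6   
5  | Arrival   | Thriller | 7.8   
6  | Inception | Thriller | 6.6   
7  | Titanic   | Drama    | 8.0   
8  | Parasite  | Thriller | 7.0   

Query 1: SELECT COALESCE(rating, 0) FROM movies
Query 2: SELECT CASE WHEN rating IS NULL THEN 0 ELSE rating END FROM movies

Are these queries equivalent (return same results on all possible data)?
Yes, equivalent

Both queries return: [(0,), (4.2,), (6.6,), (7.0,), (7.5,), (7.6,), (7.8,), (8.0,)]

Reason: COALESCE vs CASE for NULL handling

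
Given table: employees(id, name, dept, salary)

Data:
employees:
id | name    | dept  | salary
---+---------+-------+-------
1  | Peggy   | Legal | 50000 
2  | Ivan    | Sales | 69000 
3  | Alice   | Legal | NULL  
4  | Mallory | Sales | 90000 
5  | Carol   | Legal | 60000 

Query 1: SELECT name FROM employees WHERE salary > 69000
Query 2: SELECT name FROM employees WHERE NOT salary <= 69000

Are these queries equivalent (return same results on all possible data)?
Yes, equivalent

Both queries return: [('Mallory',)]

Reason: Both filter salary > 69000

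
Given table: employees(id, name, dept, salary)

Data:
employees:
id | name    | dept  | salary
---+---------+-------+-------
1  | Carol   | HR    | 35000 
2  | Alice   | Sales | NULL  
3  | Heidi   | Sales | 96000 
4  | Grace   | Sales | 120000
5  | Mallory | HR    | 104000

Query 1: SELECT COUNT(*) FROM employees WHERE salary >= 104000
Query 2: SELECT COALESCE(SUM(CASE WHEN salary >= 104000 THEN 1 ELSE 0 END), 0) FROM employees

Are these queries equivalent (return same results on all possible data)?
Yes, equivalent

Both queries return: [(2,)]

Reason: COUNT with WHERE vs conditional SUM (COALESCE handles empty-table NULL)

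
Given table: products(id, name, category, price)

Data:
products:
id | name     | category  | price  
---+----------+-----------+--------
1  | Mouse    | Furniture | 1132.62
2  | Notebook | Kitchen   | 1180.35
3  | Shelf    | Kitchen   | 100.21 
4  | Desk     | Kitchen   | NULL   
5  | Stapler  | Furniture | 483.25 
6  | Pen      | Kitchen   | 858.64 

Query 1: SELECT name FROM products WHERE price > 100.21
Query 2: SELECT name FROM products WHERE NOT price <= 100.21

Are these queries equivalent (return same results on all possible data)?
Yes, equivalent

Both queries return: [('Mouse',), ('Notebook',), ('Pen',), ('Stapler',)]

Reason: Both filter price > 100.21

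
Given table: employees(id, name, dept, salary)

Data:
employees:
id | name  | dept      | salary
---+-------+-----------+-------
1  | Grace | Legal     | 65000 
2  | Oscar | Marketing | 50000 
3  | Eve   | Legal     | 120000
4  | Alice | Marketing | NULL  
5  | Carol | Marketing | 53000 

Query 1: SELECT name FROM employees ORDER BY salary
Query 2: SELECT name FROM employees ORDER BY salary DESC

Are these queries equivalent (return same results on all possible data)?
No, not equivalent

Query 1 returns: [('Alice',), ('Oscar',), ('Carol',), ('Grace',), ('Eve',)]
Query 2 returns: [('Eve',), ('Grace',), ('Carol',), ('Oscar',), ('Alice',)]

Reason: ASC vs DESC gives opposite ordering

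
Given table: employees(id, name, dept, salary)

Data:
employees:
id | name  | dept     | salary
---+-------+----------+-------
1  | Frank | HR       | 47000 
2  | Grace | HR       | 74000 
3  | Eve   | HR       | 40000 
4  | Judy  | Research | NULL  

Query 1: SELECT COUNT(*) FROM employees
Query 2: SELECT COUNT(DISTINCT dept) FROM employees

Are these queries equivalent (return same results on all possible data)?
No, not equivalent

Query 1 returns: [(4,)]
Query 2 returns: [(2,)]

Reason: COUNT(*) counts rows, COUNT(DISTINCT dept) counts unique depts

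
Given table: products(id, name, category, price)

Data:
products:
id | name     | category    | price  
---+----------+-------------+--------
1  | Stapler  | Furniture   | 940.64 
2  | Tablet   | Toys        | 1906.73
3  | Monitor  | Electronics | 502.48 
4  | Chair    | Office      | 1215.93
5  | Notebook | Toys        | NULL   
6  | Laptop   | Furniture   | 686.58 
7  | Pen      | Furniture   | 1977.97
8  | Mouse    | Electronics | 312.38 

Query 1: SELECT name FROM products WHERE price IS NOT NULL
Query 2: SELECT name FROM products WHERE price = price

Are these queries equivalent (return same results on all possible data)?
Yes, equivalent

Both queries return: [('Chair',), ('Laptop',), ('Monitor',), ('Mouse',), ('Pen',), ('Stapler',), ('Tablet',)]

Reason: IS NOT NULL vs self-equality (both exclude NULLs)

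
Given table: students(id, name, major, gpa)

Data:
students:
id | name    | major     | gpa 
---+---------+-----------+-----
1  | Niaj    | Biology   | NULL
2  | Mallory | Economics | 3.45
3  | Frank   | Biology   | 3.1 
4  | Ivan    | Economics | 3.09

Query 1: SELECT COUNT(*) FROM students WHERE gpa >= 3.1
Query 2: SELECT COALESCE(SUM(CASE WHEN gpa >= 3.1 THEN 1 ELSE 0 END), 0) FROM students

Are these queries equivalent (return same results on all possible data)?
Yes, equivalent

Both queries return: [(2,)]

Reason: COUNT with WHERE vs conditional SUM (COALESCE handles empty-table NULL)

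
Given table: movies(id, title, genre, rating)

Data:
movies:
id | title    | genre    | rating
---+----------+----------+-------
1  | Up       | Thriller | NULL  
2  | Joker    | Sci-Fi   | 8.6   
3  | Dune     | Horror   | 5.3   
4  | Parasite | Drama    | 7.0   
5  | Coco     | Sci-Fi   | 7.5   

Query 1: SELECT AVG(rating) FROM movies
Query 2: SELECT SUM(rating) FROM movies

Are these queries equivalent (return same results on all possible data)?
No, not equivalent

Query 1 returns: [(7.1,)]
Query 2 returns: [(28.4,)]

Reason: AVG vs SUM give different aggregate values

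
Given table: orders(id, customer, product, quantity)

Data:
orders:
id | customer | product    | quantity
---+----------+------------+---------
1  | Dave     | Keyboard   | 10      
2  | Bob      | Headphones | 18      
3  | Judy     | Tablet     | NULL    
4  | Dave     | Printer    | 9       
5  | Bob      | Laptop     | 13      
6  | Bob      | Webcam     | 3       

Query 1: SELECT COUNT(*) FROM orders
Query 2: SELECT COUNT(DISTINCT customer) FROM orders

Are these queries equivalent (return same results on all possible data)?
No, not equivalent

Query 1 returns: [(6,)]
Query 2 returns: [(3,)]

Reason: COUNT(*) counts rows, COUNT(DISTINCT customer) counts unique customers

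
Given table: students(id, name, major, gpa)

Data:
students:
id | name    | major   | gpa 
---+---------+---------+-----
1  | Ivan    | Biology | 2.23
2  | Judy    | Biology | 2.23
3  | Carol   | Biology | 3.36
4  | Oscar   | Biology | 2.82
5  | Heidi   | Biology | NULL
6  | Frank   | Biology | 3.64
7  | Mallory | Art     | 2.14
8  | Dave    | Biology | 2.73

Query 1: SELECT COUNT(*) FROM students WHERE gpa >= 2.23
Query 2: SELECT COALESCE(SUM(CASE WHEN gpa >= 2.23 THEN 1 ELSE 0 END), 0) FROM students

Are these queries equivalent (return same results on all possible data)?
Yes, equivalent

Both queries return: [(6,)]

Reason: COUNT with WHERE vs conditional SUM (COALESCE handles empty-table NULL)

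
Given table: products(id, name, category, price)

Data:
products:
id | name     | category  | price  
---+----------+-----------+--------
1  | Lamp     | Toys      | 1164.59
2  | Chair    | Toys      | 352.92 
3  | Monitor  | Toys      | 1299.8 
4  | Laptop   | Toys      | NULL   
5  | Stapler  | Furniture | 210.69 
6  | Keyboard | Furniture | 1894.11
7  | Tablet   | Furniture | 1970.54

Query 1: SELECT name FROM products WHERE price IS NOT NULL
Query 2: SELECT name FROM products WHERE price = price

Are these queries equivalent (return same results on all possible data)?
Yes, equivalent

Both queries return: [('Chair',), ('Keyboard',), ('Lamp',), ('Monitor',), ('Stapler',), ('Tablet',)]

Reason: IS NOT NULL vs self-equality (both exclude NULLs)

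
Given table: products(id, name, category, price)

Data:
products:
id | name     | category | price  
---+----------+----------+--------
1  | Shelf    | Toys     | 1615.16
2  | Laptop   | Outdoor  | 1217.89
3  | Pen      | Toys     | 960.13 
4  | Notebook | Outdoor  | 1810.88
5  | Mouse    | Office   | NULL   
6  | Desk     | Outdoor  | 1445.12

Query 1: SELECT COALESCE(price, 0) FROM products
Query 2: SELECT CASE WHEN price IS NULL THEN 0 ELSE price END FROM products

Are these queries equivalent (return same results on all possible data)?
Yes, equivalent

Both queries return: [(0,), (960.13,), (1217.89,), (1445.12,), (1615.16,), (1810.88,)]

Reason: COALESCE vs CASE for NULL handling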